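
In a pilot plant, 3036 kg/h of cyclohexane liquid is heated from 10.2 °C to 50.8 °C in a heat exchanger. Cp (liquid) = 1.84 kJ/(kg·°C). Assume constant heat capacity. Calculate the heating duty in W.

Q = 63000 W

Q = ṁ·Cp·ΔT = 3036 × 1.84 × (50.8 − 10.2) = 226800 kJ/h
Converting: 226800 / 3600 s = 63 kW
Heating duty = 63000 W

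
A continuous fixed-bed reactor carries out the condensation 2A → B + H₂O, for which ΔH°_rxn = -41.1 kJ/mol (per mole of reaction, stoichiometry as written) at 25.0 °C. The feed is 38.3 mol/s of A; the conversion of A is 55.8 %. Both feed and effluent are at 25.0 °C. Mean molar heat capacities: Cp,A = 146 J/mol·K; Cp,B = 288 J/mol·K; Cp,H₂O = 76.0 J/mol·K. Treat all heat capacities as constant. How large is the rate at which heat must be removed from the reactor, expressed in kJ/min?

Q_out = 26400 kJ/min

Extent of reaction ξ = 0.558 × 38.3 / 2 = 10.686 mol/s
Reaction term: ξ·ΔH°_rxn = 10.686 × -41.1 = -439.18 kJ/s
Q = ΔH = -439.18 kJ/s = -439.18 kW
Heat removed = 26351 kJ/min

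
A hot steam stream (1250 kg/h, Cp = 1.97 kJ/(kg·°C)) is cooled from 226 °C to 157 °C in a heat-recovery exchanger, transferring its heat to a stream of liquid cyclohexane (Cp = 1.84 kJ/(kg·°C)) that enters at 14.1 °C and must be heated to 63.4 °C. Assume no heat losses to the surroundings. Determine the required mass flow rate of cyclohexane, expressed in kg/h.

ṁ_c = 1870 kg/h

Heat released by hot stream: Q = 1250 × 1.97 × (226 − 157) = 169910 kJ/h
Energy balance on cold side (adiabatic exchanger): Q = ṁ_c·Cp_c·(T_c,out − T_c,in)
ṁ_c = 169910 / [1.84 × (63.4 − 14.1)] = 1873.1 kg/h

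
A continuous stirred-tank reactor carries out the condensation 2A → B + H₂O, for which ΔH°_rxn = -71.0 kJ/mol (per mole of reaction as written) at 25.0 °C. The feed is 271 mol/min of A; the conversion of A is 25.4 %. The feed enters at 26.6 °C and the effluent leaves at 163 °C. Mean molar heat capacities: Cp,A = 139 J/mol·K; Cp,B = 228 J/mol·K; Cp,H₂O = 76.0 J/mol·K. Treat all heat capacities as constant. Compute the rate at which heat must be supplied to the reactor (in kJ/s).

Q_in = 47.0 kJ/s

Extent of reaction ξ = 0.254 × 271 / 2 = 34.417 mol/min
Reaction term: ξ·ΔH°_rxn = 34.417 × -71.0 = -2443.6 kJ/min
Sensible, feed 26.6→25 °C: -60.27 kJ/min
Outlet flows (mol/min): A 202.17, B 34.417, H₂O 34.417
Sensible, products 25→163 °C: 5321.8 kJ/min
Q = ΔH = 2817.9 kJ/min = 46.966 kW
Heat supplied = 46.966 kJ/s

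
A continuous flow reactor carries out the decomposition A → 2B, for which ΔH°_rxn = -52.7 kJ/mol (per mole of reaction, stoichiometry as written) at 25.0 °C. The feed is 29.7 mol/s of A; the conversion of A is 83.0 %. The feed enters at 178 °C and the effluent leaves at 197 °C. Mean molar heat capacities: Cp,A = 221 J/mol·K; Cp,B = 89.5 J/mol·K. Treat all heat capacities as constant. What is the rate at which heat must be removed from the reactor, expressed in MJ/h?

Extent of reaction ξ = 0.830 × 29.7 = 24.651 mol/s
Reaction term: ξ·ΔH°_rxn = 24.651 × -52.7 = -1299.1 kJ/s
Sensible, feed 178→25 °C: -1004.2 kJ/s
Outlet flows (mol/s): A 5.049, B 49.302
Sensible, products 25→197 °C: 950.88 kJ/s
Q = ΔH = -1352.5 kJ/s = -1352.5 kW
Heat removed = 4868.9 MJ/h

Q_out = 4870 MJ/h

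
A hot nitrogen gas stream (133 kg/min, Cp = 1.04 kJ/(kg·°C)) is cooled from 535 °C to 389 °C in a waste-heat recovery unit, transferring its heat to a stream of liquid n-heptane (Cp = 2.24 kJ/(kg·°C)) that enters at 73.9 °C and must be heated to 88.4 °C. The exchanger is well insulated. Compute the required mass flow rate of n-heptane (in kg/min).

ṁ_c = 622 kg/min

Heat released by hot stream: Q = 133 × 1.04 × (535 − 389) = 20195 kJ/min
Energy balance on cold side (adiabatic exchanger): Q = ṁ_c·Cp_c·(T_c,out − T_c,in)
ṁ_c = 20195 / [2.24 × (88.4 − 73.9)] = 621.76 kg/min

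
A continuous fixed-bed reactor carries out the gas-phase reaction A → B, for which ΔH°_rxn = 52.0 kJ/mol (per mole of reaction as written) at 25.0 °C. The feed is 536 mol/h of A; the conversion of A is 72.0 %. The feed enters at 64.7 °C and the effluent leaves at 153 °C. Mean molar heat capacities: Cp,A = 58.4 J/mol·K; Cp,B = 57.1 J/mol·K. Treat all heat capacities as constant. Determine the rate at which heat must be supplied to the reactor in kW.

Q_in = 6.32 kW

Extent of reaction ξ = 0.720 × 536 = 385.92 mol/h
Reaction term: ξ·ΔH°_rxn = 385.92 × 52.0 = 20068 kJ/h
Sensible, feed 64.7→25 °C: -1242.7 kJ/h
Outlet flows (mol/h): A 150.08, B 385.92
Sensible, products 25→153 °C: 3942.5 kJ/h
Q = ΔH = 22768 kJ/h = 6.3243 kW
Heat supplied = 6.3243 kW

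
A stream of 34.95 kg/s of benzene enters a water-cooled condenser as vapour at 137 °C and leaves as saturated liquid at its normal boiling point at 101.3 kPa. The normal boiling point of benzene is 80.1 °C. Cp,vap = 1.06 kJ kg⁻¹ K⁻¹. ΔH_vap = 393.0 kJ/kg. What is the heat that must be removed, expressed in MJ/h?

vapour 137→80.1 °C: -60.314 kJ/kg
condensation at 80.1 °C: -393 kJ/kg
Δh = -60.314 + -393 = -453.31 kJ/kg
Q = ṁ·Δh = 34.95 kg/s × -453.31 kJ/kg = -15843 kJ/s
|Q| = 15843 kW = 57036 MJ/h

Q_c = 57000 MJ/h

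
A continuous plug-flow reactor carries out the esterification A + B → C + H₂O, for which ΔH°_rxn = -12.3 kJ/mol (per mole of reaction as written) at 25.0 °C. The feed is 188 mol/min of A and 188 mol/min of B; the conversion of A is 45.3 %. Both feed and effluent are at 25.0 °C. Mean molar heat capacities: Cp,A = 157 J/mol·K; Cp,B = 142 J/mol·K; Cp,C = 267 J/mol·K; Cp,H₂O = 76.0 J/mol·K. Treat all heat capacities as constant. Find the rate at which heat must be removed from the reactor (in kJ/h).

Q_out = 62900 kJ/h

Extent of reaction ξ = 0.453 × 188 = 85.164 mol/min
Reaction term: ξ·ΔH°_rxn = 85.164 × -12.3 = -1047.5 kJ/min
Q = ΔH = -1047.5 kJ/min = -17.459 kW
Heat removed = 62851 kJ/h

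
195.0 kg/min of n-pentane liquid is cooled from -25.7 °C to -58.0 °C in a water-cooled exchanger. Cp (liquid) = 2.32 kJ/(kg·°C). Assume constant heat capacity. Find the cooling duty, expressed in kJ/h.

Q = ṁ·Cp·ΔT = 195.0 × 2.32 × (-58.0 − -25.7) = -14613 kJ/min
Converting: 14613 / 60 s = 243.54 kW
Cooling duty = 876750 kJ/h

Q_c = 877000 kJ/h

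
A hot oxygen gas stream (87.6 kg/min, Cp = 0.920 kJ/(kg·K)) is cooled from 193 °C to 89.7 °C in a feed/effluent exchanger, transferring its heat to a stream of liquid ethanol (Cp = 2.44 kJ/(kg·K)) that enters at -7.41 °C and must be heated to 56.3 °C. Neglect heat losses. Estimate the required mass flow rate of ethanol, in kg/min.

Heat released by hot stream: Q = 87.6 × 0.920 × (193 − 89.7) = 8325.2 kJ/min
Energy balance on cold side (adiabatic exchanger): Q = ṁ_c·Cp_c·(T_c,out − T_c,in)
ṁ_c = 8325.2 / [2.44 × (56.3 − -7.41)] = 53.554 kg/min

ṁ_c = 53.6 kg/min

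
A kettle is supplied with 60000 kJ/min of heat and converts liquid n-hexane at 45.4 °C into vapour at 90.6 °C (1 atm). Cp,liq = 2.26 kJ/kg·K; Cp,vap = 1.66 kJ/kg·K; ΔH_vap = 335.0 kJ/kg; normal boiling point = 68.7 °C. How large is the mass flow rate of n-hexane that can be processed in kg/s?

ṁ = 2.36 kg/s

Δh = 2.26×(68.7−45.4) + 335.0 + 1.66×(90.6−68.7) = 424.01 kJ/kg
Q = 60000 kJ/min = 1000 kJ/s = 1000 kJ/s
ṁ = Q/Δh = 1000 / 424.01 = 2.3584 kg/s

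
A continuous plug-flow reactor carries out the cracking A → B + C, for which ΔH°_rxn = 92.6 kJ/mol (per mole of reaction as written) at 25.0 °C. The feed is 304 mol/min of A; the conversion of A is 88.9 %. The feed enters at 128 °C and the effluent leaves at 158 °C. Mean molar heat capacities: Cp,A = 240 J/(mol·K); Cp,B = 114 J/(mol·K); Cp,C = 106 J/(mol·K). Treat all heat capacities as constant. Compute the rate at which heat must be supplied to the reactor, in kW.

Extent of reaction ξ = 0.889 × 304 = 270.26 mol/min
Reaction term: ξ·ΔH°_rxn = 270.26 × 92.6 = 25026 kJ/min
Sensible, feed 128→25 °C: -7514.9 kJ/min
Outlet flows (mol/min): A 33.744, B 270.26, C 270.26
Sensible, products 25→158 °C: 8984.8 kJ/min
Q = ΔH = 26496 kJ/min = 441.59 kW
Heat supplied = 441.59 kW

Q_in = 442 kW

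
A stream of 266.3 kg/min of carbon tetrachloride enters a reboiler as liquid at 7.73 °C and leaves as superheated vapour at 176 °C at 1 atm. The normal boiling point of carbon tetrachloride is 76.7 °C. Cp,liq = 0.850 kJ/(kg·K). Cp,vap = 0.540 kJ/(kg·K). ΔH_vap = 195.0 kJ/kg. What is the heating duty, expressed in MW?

Q = 1.36 MW

liquid 7.73→76.7 °C: 58.624 kJ/kg
vaporisation at 76.7 °C: 195 kJ/kg
vapour 76.7→176 °C: 53.622 kJ/kg
Δh = 58.624 + 195 + 53.622 = 307.25 kJ/kg
Q = ṁ·Δh = 266.3 kg/min × 307.25 kJ/kg = 81820 kJ/min
|Q| = 1363.7 kW = 1.3637 MW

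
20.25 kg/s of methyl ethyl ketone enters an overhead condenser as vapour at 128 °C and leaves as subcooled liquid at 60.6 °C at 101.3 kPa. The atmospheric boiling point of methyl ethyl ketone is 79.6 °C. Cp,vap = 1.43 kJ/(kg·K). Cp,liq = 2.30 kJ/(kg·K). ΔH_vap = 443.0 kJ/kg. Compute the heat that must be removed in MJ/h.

vapour 128→79.6 °C: -69.212 kJ/kg
condensation at 79.6 °C: -443 kJ/kg
liquid 79.6→60.6 °C: -43.7 kJ/kg
Δh = -69.212 + -443 + -43.7 = -555.91 kJ/kg
Q = ṁ·Δh = 20.25 kg/s × -555.91 kJ/kg = -11257 kJ/s
|Q| = 11257 kW = 40526 MJ/h

Q_c = 40500 MJ/h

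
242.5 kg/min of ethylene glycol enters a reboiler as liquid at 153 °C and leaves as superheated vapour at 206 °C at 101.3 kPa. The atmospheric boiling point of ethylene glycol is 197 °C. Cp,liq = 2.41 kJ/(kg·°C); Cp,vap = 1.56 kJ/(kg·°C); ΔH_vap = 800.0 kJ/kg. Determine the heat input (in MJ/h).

Q = 13400 MJ/h

liquid 153→197 °C: 106.04 kJ/kg
vaporisation at 197 °C: 800 kJ/kg
vapour 197→206 °C: 14.04 kJ/kg
Δh = 106.04 + 800 + 14.04 = 920.08 kJ/kg
Q = ṁ·Δh = 242.5 kg/min × 920.08 kJ/kg = 223120 kJ/min
|Q| = 3718.7 kW = 13387 MJ/h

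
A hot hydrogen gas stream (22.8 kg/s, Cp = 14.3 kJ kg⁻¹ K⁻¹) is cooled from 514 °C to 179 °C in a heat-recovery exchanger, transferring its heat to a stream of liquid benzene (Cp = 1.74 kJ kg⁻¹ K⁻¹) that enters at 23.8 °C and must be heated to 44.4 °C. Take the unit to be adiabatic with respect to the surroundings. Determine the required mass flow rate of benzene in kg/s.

ṁ_c = 3050 kg/s

Heat released by hot stream: Q = 22.8 × 14.3 × (514 − 179) = 109220 kJ/s
Energy balance on cold side (adiabatic exchanger): Q = ṁ_c·Cp_c·(T_c,out − T_c,in)
ṁ_c = 109220 / [1.74 × (44.4 − 23.8)] = 3047.2 kg/s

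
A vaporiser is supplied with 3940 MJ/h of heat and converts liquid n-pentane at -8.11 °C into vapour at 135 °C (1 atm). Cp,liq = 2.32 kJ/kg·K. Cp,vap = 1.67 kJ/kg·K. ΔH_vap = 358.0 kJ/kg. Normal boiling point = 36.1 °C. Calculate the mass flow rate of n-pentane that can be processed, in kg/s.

Δh = 2.32×(36.1−-8.11) + 358.0 + 1.67×(135−36.1) = 625.73 kJ/kg
Q = 3940 MJ/h = 1094.4 kJ/s = 1094.4 kJ/s
ṁ = Q/Δh = 1094.4 / 625.73 = 1.7491 kg/s

ṁ = 1.75 kg/s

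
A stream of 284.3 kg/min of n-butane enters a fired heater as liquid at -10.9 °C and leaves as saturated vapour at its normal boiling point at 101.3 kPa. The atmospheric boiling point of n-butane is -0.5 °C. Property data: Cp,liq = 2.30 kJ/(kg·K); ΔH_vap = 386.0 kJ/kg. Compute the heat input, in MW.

liquid -10.9→-0.5 °C: 23.92 kJ/kg
vaporisation at -0.5 °C: 386 kJ/kg
Δh = 23.92 + 386 = 409.92 kJ/kg
Q = ṁ·Δh = 284.3 kg/min × 409.92 kJ/kg = 116540 kJ/min
|Q| = 1942.3 kW = 1.9423 MW

Q = 1.94 MW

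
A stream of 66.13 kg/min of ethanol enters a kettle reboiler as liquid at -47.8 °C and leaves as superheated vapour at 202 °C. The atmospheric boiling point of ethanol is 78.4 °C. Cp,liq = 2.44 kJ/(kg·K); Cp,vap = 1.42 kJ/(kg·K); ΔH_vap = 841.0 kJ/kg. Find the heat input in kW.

Q = 1460 kW

liquid -47.8→78.4 °C: 307.93 kJ/kg
vaporisation at 78.4 °C: 841 kJ/kg
vapour 78.4→202 °C: 175.51 kJ/kg
Δh = 307.93 + 841 + 175.51 = 1324.4 kJ/kg
Q = ṁ·Δh = 66.13 kg/min × 1324.4 kJ/kg = 87585 kJ/min
|Q| = 1459.8 kW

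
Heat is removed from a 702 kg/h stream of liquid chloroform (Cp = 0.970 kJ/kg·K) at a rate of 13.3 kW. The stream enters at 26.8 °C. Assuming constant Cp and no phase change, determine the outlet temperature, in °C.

T_out = -43.5 °C

Q = 13.3 kW = 47880 kJ/h
ΔT = Q/(ṁ·Cp) = 47880/(702×0.970) = 70.315 K
T_out = 26.8 − 70.315 = -43.515 °C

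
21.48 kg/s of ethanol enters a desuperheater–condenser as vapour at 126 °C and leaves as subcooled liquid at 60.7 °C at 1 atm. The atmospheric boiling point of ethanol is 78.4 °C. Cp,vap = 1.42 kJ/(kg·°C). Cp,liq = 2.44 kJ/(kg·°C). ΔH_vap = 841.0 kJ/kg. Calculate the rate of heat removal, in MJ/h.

vapour 126→78.4 °C: -67.592 kJ/kg
condensation at 78.4 °C: -841 kJ/kg
liquid 78.4→60.7 °C: -43.188 kJ/kg
Δh = -67.592 + -841 + -43.188 = -951.78 kJ/kg
Q = ṁ·Δh = 21.48 kg/s × -951.78 kJ/kg = -20444 kJ/s
|Q| = 20444 kW = 73599 MJ/h

Q_c = 73600 MJ/h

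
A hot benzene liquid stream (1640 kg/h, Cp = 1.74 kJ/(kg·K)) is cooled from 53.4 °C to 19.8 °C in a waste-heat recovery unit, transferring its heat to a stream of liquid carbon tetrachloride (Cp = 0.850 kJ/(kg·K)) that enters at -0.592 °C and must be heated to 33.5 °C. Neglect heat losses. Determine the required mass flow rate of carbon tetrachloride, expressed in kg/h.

Heat released by hot stream: Q = 1640 × 1.74 × (53.4 − 19.8) = 95881 kJ/h
Energy balance on cold side (adiabatic exchanger): Q = ṁ_c·Cp_c·(T_c,out − T_c,in)
ṁ_c = 95881 / [0.850 × (33.5 − -0.592)] = 3308.7 kg/h

ṁ_c = 3310 kg/h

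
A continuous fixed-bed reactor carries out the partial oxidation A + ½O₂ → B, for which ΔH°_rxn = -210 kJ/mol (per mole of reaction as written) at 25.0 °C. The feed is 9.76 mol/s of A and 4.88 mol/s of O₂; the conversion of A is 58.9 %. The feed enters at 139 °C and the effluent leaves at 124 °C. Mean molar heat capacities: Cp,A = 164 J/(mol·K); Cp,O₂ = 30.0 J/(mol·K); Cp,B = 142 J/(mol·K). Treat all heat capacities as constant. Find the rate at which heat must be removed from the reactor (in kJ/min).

Extent of reaction ξ = 0.589 × 9.76 = 5.7486 mol/s
Reaction term: ξ·ΔH°_rxn = 5.7486 × -210 = -1207.2 kJ/s
Sensible, feed 139→25 °C: -199.16 kJ/s
Outlet flows (mol/s): A 4.0114, O₂ 2.0057, B 5.7486
Sensible, products 25→124 °C: 151.9 kJ/s
Q = ΔH = -1254.5 kJ/s = -1254.5 kW
Heat removed = 75269 kJ/min

Q_out = 75300 kJ/min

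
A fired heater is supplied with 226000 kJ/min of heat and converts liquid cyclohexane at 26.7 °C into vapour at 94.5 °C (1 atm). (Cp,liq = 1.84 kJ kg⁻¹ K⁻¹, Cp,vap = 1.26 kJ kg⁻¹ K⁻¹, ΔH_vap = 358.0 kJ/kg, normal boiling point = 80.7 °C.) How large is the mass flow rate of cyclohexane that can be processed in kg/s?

Δh = 1.84×(80.7−26.7) + 358.0 + 1.26×(94.5−80.7) = 474.75 kJ/kg
Q = 226000 kJ/min = 3766.7 kJ/s = 3766.7 kJ/s
ṁ = Q/Δh = 3766.7 / 474.75 = 7.934 kg/s

ṁ = 7.93 kg/s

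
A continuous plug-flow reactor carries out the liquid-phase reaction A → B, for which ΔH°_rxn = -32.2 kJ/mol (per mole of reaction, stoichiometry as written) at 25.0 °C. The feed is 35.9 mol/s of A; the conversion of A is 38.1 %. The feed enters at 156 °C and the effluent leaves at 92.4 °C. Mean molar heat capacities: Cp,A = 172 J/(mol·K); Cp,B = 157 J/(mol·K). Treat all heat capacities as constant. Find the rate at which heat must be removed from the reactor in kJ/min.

Q_out = 50800 kJ/min

Extent of reaction ξ = 0.381 × 35.9 = 13.678 mol/s
Reaction term: ξ·ΔH°_rxn = 13.678 × -32.2 = -440.43 kJ/s
Sensible, feed 156→25 °C: -808.9 kJ/s
Outlet flows (mol/s): A 22.222, B 13.678
Sensible, products 25→92.4 °C: 402.35 kJ/s
Q = ΔH = -846.97 kJ/s = -846.97 kW
Heat removed = 50818 kJ/min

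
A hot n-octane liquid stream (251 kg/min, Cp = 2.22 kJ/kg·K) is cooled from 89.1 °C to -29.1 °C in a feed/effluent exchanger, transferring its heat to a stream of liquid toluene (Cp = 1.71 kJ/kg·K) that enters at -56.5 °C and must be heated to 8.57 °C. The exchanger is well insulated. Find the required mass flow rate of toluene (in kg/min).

ṁ_c = 592 kg/min

Heat released by hot stream: Q = 251 × 2.22 × (89.1 − -29.1) = 65863 kJ/min
Energy balance on cold side (adiabatic exchanger): Q = ṁ_c·Cp_c·(T_c,out − T_c,in)
ṁ_c = 65863 / [1.71 × (8.57 − -56.5)] = 591.93 kg/min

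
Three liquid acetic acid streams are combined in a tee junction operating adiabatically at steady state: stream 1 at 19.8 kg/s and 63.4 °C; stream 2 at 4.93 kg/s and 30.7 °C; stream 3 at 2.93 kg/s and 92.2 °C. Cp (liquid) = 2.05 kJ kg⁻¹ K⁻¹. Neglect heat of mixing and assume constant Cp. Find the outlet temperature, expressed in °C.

Energy balance with Q = 0: Σ ṁᵢCp,ᵢ(T_out − Tᵢ) = 0
T_out = Σ ṁᵢCp,ᵢTᵢ / Σ ṁᵢCp,ᵢ
      = 3437.5 / 56.703 = 60.622 °C

T_out = 60.6 °C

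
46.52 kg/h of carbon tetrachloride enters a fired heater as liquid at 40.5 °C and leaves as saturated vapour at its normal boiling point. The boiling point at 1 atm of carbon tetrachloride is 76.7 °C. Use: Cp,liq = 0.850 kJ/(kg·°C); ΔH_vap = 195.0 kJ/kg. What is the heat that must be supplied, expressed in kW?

liquid 40.5→76.7 °C: 30.77 kJ/kg
vaporisation at 76.7 °C: 195 kJ/kg
Δh = 30.77 + 195 = 225.77 kJ/kg
Q = ṁ·Δh = 46.52 kg/h × 225.77 kJ/kg = 10503 kJ/h
|Q| = 2.9175 kW

Q = 2.92 kW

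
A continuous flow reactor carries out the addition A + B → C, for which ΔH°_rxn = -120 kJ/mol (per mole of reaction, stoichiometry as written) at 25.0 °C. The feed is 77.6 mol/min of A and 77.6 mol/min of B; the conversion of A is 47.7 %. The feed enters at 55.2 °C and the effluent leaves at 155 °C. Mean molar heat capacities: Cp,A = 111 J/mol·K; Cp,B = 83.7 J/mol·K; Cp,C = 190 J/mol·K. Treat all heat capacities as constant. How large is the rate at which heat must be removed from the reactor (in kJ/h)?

Extent of reaction ξ = 0.477 × 77.6 = 37.015 mol/min
Reaction term: ξ·ΔH°_rxn = 37.015 × -120 = -4441.8 kJ/min
Sensible, feed 55.2→25 °C: -456.28 kJ/min
Outlet flows (mol/min): A 40.585, B 40.585, C 37.015
Sensible, products 25→155 °C: 1941.5 kJ/min
Q = ΔH = -2956.6 kJ/min = -49.277 kW
Heat removed = 177400 kJ/h

Q_out = 177000 kJ/h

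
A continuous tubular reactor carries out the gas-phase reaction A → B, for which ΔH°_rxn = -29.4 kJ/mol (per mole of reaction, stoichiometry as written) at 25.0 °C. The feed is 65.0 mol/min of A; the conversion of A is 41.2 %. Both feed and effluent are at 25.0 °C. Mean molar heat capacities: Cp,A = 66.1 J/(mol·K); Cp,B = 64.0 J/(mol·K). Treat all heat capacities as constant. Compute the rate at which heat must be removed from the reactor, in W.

Q_out = 13100 W

Extent of reaction ξ = 0.412 × 65.0 = 26.78 mol/min
Reaction term: ξ·ΔH°_rxn = 26.78 × -29.4 = -787.33 kJ/min
Q = ΔH = -787.33 kJ/min = -13.122 kW
Heat removed = 13122 W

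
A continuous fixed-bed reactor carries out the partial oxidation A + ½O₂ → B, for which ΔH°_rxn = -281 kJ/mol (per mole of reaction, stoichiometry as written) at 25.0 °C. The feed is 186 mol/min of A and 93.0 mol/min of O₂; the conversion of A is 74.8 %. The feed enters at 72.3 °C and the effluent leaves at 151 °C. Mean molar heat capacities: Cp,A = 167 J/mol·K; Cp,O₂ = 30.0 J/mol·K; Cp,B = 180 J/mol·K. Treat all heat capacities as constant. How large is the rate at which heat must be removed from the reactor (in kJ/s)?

Extent of reaction ξ = 0.748 × 186 = 139.13 mol/min
Reaction term: ξ·ΔH°_rxn = 139.13 × -281 = -39095 kJ/min
Sensible, feed 72.3→25 °C: -1601.2 kJ/min
Outlet flows (mol/min): A 46.872, O₂ 23.436, B 139.13
Sensible, products 25→151 °C: 4230.3 kJ/min
Q = ΔH = -36466 kJ/min = -607.76 kW
Heat removed = 607.76 kJ/s

Q_out = 608 kJ/s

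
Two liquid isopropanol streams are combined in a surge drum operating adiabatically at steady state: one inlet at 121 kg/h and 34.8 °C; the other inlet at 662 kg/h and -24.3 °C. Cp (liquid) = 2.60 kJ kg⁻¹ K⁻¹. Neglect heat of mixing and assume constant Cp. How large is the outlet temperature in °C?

T_out = -15.2 °C

No heat crosses the boundary, so H_out = H_in.
T_out = Σ ṁᵢCp,ᵢTᵢ / Σ ṁᵢCp,ᵢ
      = -30877 / 2035.8 = -15.167 °C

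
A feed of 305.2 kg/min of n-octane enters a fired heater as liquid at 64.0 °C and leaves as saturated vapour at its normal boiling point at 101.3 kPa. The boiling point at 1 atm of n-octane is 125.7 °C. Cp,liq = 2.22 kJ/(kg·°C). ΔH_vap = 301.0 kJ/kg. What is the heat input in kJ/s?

liquid 64.0→125.7 °C: 136.97 kJ/kg
vaporisation at 125.7 °C: 301 kJ/kg
Δh = 136.97 + 301 = 437.97 kJ/kg
Q = ṁ·Δh = 305.2 kg/min × 437.97 kJ/kg = 133670 kJ/min
|Q| = 2227.8 kW

Q = 2230 kJ/s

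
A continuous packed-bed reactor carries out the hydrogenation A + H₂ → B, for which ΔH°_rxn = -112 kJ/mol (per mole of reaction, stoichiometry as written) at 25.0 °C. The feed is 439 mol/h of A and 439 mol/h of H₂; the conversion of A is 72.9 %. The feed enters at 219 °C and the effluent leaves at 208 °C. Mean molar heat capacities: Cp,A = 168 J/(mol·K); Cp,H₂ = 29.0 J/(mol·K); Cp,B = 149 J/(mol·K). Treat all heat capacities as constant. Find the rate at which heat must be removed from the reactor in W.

Q_out = 11000 W

Extent of reaction ξ = 0.729 × 439 = 320.03 mol/h
Reaction term: ξ·ΔH°_rxn = 320.03 × -112 = -35843 kJ/h
Sensible, feed 219→25 °C: -16778 kJ/h
Outlet flows (mol/h): A 118.97, H₂ 118.97, B 320.03
Sensible, products 25→208 °C: 13015 kJ/h
Q = ΔH = -39606 kJ/h = -11.002 kW
Heat removed = 11002 W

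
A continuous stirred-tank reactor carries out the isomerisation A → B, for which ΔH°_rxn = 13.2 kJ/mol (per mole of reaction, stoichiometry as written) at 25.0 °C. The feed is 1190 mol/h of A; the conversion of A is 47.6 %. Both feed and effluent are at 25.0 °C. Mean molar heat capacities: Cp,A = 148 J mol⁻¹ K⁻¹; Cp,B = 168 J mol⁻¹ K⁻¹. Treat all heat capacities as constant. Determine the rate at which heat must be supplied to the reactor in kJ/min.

Extent of reaction ξ = 0.476 × 1190 = 566.44 mol/h
Reaction term: ξ·ΔH°_rxn = 566.44 × 13.2 = 7477 kJ/h
Q = ΔH = 7477 kJ/h = 2.0769 kW
Heat supplied = 124.62 kJ/min

Q_in = 125 kJ/min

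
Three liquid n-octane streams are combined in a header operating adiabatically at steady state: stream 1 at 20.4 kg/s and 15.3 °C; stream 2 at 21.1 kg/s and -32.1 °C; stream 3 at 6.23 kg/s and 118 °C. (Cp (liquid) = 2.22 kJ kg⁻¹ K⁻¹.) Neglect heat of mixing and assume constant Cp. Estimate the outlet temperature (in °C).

T_out = 7.75 °C

No heat crosses the boundary, so H_out = H_in.
Σ ṁᵢCp,ᵢTᵢ = 20.4×2.22×15.3 + 21.1×2.22×-32.1 + 6.23×2.22×118 = 821.29
Σ ṁᵢCp,ᵢ = 20.4×2.22 + 21.1×2.22 + 6.23×2.22 = 105.96
T_out = 821.29 / 105.96 = 7.7509 °C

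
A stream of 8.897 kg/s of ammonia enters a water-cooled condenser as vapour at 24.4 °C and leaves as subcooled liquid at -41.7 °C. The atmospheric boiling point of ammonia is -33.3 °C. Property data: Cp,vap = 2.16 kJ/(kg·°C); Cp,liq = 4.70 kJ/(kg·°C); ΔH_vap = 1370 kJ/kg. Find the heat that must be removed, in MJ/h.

Q_c = 49100 MJ/h

vapour 24.4→-33.3 °C: -124.63 kJ/kg
condensation at -33.3 °C: -1370 kJ/kg
liquid -33.3→-41.7 °C: -39.48 kJ/kg
Δh = -124.63 + -1370 + -39.48 = -1534.1 kJ/kg
Q = ṁ·Δh = 8.897 kg/s × -1534.1 kJ/kg = -13649 kJ/s
|Q| = 13649 kW = 49136 MJ/h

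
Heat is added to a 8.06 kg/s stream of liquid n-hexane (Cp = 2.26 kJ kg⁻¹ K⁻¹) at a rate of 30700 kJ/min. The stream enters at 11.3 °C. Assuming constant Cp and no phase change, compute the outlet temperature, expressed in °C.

Q = 30700 kJ/min = 511.67 kJ/s
ΔT = Q/(ṁ·Cp) = 511.67/(8.06×2.26) = 28.089 K
T_out = 11.3 + 28.089 = 39.389 °C

T_out = 39.4 °C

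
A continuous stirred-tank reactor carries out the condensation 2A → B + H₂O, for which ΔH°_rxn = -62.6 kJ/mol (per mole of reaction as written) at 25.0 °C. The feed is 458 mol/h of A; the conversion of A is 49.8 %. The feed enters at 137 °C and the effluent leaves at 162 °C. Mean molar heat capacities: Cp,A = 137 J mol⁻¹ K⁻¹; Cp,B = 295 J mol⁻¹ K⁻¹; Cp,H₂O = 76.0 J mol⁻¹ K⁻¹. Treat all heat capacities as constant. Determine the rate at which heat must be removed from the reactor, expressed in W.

Q_out = 1130 W

Extent of reaction ξ = 0.498 × 458 / 2 = 114.04 mol/h
Reaction term: ξ·ΔH°_rxn = 114.04 × -62.6 = -7139 kJ/h
Sensible, feed 137→25 °C: -7027.6 kJ/h
Outlet flows (mol/h): A 229.92, B 114.04, H₂O 114.04
Sensible, products 25→162 °C: 10112 kJ/h
Q = ΔH = -4054.9 kJ/h = -1.1264 kW
Heat removed = 1126.4 W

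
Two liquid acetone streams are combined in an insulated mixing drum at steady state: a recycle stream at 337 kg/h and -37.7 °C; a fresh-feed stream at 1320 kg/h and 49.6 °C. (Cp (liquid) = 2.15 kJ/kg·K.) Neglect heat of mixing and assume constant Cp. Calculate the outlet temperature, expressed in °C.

T_out = 31.8 °C

Adiabatic, steady state ⇒ Σ ṁᵢCp,ᵢ(T_out − Tᵢ) = 0
T_out = Σ ṁᵢCp,ᵢTᵢ / Σ ṁᵢCp,ᵢ
      = 113450 / 3562.6 = 31.845 °C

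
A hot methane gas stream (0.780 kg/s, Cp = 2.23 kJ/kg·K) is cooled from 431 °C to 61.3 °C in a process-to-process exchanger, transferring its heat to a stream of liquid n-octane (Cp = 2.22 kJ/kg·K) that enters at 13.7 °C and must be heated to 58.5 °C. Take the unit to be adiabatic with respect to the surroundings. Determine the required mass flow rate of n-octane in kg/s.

Heat released by hot stream: Q = 0.780 × 2.23 × (431 − 61.3) = 643.06 kJ/s
Energy balance on cold side (adiabatic exchanger): Q = ṁ_c·Cp_c·(T_c,out − T_c,in)
ṁ_c = 643.06 / [2.22 × (58.5 − 13.7)] = 6.4657 kg/s

ṁ_c = 6.47 kg/s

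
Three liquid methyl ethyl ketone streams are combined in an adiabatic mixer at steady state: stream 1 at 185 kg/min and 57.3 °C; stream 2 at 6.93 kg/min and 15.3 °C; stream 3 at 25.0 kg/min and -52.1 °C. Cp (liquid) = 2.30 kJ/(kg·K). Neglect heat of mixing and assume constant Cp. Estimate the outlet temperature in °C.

No heat crosses the boundary, so H_out = H_in.
Σ ṁᵢCp,ᵢTᵢ = 185×2.30×57.3 + 6.93×2.30×15.3 + 25.0×2.30×-52.1 = 21629
Σ ṁᵢCp,ᵢ = 185×2.30 + 6.93×2.30 + 25.0×2.30 = 498.94
T_out = 21629 / 498.94 = 43.351 °C

T_out = 43.4 °C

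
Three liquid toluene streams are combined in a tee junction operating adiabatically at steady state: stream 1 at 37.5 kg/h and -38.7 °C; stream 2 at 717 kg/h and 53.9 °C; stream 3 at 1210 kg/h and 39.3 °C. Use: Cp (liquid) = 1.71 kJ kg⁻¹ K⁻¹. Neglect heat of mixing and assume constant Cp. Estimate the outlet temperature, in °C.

T_out = 43.1 °C

Energy balance with Q = 0: Σ ṁᵢCp,ᵢ(T_out − Tᵢ) = 0
T_out = Σ ṁᵢCp,ᵢTᵢ / Σ ṁᵢCp,ᵢ
      = 144920 / 3359.3 = 43.14 °C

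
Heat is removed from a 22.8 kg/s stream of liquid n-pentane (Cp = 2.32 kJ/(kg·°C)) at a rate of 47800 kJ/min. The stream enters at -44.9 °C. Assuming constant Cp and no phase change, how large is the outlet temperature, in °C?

Q = 47800 kJ/min = 796.67 kJ/s
ΔT = Q/(ṁ·Cp) = 796.67/(22.8×2.32) = 15.061 K
T_out = -44.9 − 15.061 = -59.961 °C

T_out = -60.0 °C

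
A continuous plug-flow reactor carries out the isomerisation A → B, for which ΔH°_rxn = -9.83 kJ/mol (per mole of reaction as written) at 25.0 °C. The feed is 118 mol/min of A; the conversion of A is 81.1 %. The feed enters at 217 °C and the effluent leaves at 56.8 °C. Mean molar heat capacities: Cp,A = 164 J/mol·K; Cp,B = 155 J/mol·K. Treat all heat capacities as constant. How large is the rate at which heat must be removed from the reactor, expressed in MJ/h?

Q_out = 244 MJ/h

Extent of reaction ξ = 0.811 × 118 = 95.698 mol/min
Reaction term: ξ·ΔH°_rxn = 95.698 × -9.83 = -940.71 kJ/min
Sensible, feed 217→25 °C: -3715.6 kJ/min
Outlet flows (mol/min): A 22.302, B 95.698
Sensible, products 25→56.8 °C: 588 kJ/min
Q = ΔH = -4068.3 kJ/min = -67.805 kW
Heat removed = 244.1 MJ/h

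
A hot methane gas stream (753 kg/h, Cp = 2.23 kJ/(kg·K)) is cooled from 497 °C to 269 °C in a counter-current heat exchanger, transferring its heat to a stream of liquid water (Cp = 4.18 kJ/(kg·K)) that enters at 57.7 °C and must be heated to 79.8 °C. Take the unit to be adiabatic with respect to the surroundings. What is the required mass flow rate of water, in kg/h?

ṁ_c = 4140 kg/h

Heat released by hot stream: Q = 753 × 2.23 × (497 − 269) = 382860 kJ/h
Energy balance on cold side (adiabatic exchanger): Q = ṁ_c·Cp_c·(T_c,out − T_c,in)
ṁ_c = 382860 / [4.18 × (79.8 − 57.7)] = 4144.4 kg/h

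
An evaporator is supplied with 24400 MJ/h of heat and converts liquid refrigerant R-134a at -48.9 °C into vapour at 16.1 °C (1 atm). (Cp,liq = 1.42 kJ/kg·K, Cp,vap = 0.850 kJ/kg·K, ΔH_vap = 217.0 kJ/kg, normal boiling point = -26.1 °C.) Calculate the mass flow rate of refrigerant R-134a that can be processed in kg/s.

ṁ = 23.8 kg/s

Δh = 1.42×(-26.1−-48.9) + 217.0 + 0.850×(16.1−-26.1) = 285.25 kJ/kg
Q = 24400 MJ/h = 6777.8 kJ/s = 6777.8 kJ/s
ṁ = Q/Δh = 6777.8 / 285.25 = 23.761 kg/s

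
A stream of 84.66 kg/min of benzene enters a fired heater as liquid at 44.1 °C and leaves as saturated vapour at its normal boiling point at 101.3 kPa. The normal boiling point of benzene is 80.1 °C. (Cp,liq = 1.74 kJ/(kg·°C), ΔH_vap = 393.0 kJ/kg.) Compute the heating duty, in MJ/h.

Q = 2310 MJ/h

liquid 44.1→80.1 °C: 62.64 kJ/kg
vaporisation at 80.1 °C: 393 kJ/kg
Δh = 62.64 + 393 = 455.64 kJ/kg
Q = ṁ·Δh = 84.66 kg/min × 455.64 kJ/kg = 38574 kJ/min
|Q| = 642.91 kW = 2314.5 MJ/h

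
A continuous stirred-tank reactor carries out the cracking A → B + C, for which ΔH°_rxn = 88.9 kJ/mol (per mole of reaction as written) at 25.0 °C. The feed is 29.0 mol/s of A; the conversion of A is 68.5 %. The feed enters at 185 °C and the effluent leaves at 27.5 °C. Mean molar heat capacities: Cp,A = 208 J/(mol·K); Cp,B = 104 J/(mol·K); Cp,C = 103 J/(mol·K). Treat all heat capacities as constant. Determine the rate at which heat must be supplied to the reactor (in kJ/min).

Extent of reaction ξ = 0.685 × 29.0 = 19.865 mol/s
Reaction term: ξ·ΔH°_rxn = 19.865 × 88.9 = 1766 kJ/s
Sensible, feed 185→25 °C: -965.12 kJ/s
Outlet flows (mol/s): A 9.135, B 19.865, C 19.865
Sensible, products 25→27.5 °C: 15.03 kJ/s
Q = ΔH = 815.91 kJ/s = 815.91 kW
Heat supplied = 48955 kJ/min

Q_in = 49000 kJ/min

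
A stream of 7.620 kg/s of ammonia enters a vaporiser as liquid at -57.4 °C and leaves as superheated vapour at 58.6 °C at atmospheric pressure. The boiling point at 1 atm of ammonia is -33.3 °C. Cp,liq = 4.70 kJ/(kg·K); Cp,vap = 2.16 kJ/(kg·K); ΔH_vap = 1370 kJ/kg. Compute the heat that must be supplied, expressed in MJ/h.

liquid -57.4→-33.3 °C: 113.27 kJ/kg
vaporisation at -33.3 °C: 1370 kJ/kg
vapour -33.3→58.6 °C: 198.5 kJ/kg
Δh = 113.27 + 1370 + 198.5 = 1681.8 kJ/kg
Q = ṁ·Δh = 7.620 kg/s × 1681.8 kJ/kg = 12815 kJ/s
|Q| = 12815 kW = 46134 MJ/h

Q = 46100 MJ/h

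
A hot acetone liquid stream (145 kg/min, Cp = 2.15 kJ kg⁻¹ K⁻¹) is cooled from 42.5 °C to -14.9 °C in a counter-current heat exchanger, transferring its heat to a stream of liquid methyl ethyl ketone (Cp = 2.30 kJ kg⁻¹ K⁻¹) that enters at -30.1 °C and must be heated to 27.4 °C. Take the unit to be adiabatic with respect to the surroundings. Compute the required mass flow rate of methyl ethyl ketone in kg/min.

Heat released by hot stream: Q = 145 × 2.15 × (42.5 − -14.9) = 17894 kJ/min
Energy balance on cold side (adiabatic exchanger): Q = ṁ_c·Cp_c·(T_c,out − T_c,in)
ṁ_c = 17894 / [2.30 × (27.4 − -30.1)] = 135.31 kg/min

ṁ_c = 135 kg/min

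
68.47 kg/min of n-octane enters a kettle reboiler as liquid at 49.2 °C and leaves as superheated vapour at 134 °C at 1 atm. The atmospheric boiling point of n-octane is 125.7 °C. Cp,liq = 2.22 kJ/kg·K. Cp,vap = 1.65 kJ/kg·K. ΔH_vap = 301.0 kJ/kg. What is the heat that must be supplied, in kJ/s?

liquid 49.2→125.7 °C: 169.83 kJ/kg
vaporisation at 125.7 °C: 301 kJ/kg
vapour 125.7→134 °C: 13.695 kJ/kg
Δh = 169.83 + 301 + 13.695 = 484.53 kJ/kg
Q = ṁ·Δh = 68.47 kg/min × 484.53 kJ/kg = 33175 kJ/min
|Q| = 552.92 kW

Q = 553 kJ/s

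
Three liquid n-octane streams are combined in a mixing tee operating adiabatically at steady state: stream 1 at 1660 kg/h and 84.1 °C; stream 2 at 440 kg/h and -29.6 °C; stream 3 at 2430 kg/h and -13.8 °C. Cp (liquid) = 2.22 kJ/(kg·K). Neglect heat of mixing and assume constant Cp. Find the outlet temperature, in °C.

T_out = 20.5 °C

Adiabatic, steady state ⇒ Σ ṁᵢCp,ᵢ(T_out − Tᵢ) = 0
Σ ṁᵢCp,ᵢTᵢ = 1660×2.22×84.1 + 440×2.22×-29.6 + 2430×2.22×-13.8 = 206570
Σ ṁᵢCp,ᵢ = 1660×2.22 + 440×2.22 + 2430×2.22 = 10057
T_out = 206570 / 10057 = 20.54 °C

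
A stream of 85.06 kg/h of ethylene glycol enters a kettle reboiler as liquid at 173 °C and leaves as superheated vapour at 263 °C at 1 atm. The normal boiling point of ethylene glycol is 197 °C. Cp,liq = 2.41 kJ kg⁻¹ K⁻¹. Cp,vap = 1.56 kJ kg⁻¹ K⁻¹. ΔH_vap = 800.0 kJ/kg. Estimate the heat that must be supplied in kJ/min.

liquid 173→197 °C: 57.84 kJ/kg
vaporisation at 197 °C: 800 kJ/kg
vapour 197→263 °C: 102.96 kJ/kg
Δh = 57.84 + 800 + 102.96 = 960.8 kJ/kg
Q = ṁ·Δh = 85.06 kg/h × 960.8 kJ/kg = 81726 kJ/h
|Q| = 22.702 kW = 1362.1 kJ/min

Q = 1360 kJ/min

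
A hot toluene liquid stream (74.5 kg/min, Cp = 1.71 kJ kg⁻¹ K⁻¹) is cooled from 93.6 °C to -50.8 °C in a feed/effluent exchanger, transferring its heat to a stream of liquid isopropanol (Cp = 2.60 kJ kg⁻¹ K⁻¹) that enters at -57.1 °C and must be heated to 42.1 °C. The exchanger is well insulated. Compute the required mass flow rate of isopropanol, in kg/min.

Heat released by hot stream: Q = 74.5 × 1.71 × (93.6 − -50.8) = 18396 kJ/min
Energy balance on cold side (adiabatic exchanger): Q = ṁ_c·Cp_c·(T_c,out − T_c,in)
ṁ_c = 18396 / [2.60 × (42.1 − -57.1)] = 71.324 kg/min

ṁ_c = 71.3 kg/min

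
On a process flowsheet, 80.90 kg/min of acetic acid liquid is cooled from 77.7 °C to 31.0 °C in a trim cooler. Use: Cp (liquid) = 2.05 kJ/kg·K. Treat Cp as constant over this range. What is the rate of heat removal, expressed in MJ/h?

Q_c = 465 MJ/h

Q = ṁ·Cp·ΔT = 80.90 × 2.05 × (31.0 − 77.7) = -7745 kJ/min
Converting: 7745 / 60 s = 129.08 kW
Cooling duty = 464.7 MJ/h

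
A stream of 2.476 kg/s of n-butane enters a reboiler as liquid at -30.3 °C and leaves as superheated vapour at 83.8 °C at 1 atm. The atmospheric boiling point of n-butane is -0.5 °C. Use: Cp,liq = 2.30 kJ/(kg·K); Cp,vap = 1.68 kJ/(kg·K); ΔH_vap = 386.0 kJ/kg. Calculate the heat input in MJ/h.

liquid -30.3→-0.5 °C: 68.54 kJ/kg
vaporisation at -0.5 °C: 386 kJ/kg
vapour -0.5→83.8 °C: 141.62 kJ/kg
Δh = 68.54 + 386 + 141.62 = 596.16 kJ/kg
Q = ṁ·Δh = 2.476 kg/s × 596.16 kJ/kg = 1476.1 kJ/s
|Q| = 1476.1 kW = 5314 MJ/h

Q = 5310 MJ/h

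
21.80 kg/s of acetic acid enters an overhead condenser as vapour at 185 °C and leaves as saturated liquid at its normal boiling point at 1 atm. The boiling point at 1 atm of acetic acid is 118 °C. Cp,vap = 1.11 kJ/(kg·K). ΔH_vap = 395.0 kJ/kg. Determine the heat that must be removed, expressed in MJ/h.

vapour 185→118 °C: -74.37 kJ/kg
condensation at 118 °C: -395 kJ/kg
Δh = -74.37 + -395 = -469.37 kJ/kg
Q = ṁ·Δh = 21.80 kg/s × -469.37 kJ/kg = -10232 kJ/s
|Q| = 10232 kW = 36836 MJ/h

Q_c = 36800 MJ/h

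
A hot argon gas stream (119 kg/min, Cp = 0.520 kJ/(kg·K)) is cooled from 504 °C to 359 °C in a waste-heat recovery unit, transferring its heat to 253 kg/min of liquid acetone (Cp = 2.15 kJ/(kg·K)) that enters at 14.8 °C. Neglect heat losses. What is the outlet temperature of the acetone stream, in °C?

Heat released by hot stream: Q = 119 × 0.520 × (504 − 359) = 8972.6 kJ/min
Energy balance on cold side (adiabatic exchanger): Q = ṁ_c·Cp_c·(T_c,out − T_c,in)
T_c,out = 14.8 + 8972.6/(253 × 2.15) = 31.295 °C

T_c,out = 31.3 °C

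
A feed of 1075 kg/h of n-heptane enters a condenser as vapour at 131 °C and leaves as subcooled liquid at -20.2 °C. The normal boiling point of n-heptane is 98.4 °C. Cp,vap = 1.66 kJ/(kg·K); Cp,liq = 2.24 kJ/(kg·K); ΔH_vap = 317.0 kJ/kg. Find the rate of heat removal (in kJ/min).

vapour 131→98.4 °C: -54.116 kJ/kg
condensation at 98.4 °C: -317 kJ/kg
liquid 98.4→-20.2 °C: -265.66 kJ/kg
Δh = -54.116 + -317 + -265.66 = -636.78 kJ/kg
Q = ṁ·Δh = 1075 kg/h × -636.78 kJ/kg = -684540 kJ/h
|Q| = 190.15 kW = 11409 kJ/min

Q_c = 11400 kJ/min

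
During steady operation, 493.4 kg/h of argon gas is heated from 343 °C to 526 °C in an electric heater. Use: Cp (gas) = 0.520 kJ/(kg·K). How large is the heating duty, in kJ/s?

Q = ṁ·Cp·ΔT = 493.4 × 0.520 × (526 − 343) = 46952 kJ/h
Converting: 46952 / 3600 s = 13.042 kW

Q = 13.0 kJ/s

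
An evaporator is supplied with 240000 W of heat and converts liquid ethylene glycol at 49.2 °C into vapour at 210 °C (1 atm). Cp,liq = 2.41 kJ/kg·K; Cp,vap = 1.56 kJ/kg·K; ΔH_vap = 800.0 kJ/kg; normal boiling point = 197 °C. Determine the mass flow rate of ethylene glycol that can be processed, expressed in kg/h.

Δh = 2.41×(197−49.2) + 800.0 + 1.56×(210−197) = 1176.5 kJ/kg
Q = 240000 W = 240 kJ/s = 864000 kJ/h
ṁ = Q/Δh = 864000 / 1176.5 = 734.4 kg/h

ṁ = 734 kg/h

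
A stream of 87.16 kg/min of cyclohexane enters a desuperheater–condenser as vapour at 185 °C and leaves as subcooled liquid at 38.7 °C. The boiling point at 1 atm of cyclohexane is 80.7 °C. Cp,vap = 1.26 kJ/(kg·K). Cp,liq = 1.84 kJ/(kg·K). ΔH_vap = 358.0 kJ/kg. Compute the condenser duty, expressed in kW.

vapour 185→80.7 °C: -131.42 kJ/kg
condensation at 80.7 °C: -358 kJ/kg
liquid 80.7→38.7 °C: -77.28 kJ/kg
Δh = -131.42 + -358 + -77.28 = -566.7 kJ/kg
Q = ṁ·Δh = 87.16 kg/min × -566.7 kJ/kg = -49393 kJ/min
|Q| = 823.22 kW

Q_c = 823 kW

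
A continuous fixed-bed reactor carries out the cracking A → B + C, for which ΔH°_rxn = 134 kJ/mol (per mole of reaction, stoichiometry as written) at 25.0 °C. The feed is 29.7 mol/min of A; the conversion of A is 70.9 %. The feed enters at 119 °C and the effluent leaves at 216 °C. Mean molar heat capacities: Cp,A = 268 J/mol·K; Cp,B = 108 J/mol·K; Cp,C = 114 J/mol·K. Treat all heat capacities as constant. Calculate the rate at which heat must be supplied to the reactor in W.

Q_in = 56800 W

Extent of reaction ξ = 0.709 × 29.7 = 21.057 mol/min
Reaction term: ξ·ΔH°_rxn = 21.057 × 134 = 2821.7 kJ/min
Sensible, feed 119→25 °C: -748.2 kJ/min
Outlet flows (mol/min): A 8.6427, B 21.057, C 21.057
Sensible, products 25→216 °C: 1335.3 kJ/min
Q = ΔH = 3408.7 kJ/min = 56.812 kW
Heat supplied = 56812 W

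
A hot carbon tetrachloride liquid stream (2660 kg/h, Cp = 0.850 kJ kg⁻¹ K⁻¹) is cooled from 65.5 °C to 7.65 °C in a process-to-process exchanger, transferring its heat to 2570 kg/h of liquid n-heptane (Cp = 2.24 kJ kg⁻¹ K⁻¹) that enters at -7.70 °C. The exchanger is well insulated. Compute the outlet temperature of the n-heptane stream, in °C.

Heat released by hot stream: Q = 2660 × 0.850 × (65.5 − 7.65) = 130800 kJ/h
Energy balance on cold side (adiabatic exchanger): Q = ṁ_c·Cp_c·(T_c,out − T_c,in)
T_c,out = -7.70 + 130800/(2570 × 2.24) = 15.021 °C

T_c,out = 15.0 °C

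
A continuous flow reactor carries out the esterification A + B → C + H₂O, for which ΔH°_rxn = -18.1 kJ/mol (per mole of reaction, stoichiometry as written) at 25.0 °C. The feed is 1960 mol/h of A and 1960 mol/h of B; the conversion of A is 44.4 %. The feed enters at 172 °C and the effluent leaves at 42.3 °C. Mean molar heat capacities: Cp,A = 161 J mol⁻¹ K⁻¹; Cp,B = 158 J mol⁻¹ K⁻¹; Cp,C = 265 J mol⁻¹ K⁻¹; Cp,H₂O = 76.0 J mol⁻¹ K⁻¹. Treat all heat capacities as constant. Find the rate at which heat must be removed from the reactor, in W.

Q_out = 26800 W

Extent of reaction ξ = 0.444 × 1960 = 870.24 mol/h
Reaction term: ξ·ΔH°_rxn = 870.24 × -18.1 = -15751 kJ/h
Sensible, feed 172→25 °C: -91910 kJ/h
Outlet flows (mol/h): A 1089.8, B 1089.8, C 870.24, H₂O 870.24
Sensible, products 25→42.3 °C: 11148 kJ/h
Q = ΔH = -96514 kJ/h = -26.809 kW
Heat removed = 26809 W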